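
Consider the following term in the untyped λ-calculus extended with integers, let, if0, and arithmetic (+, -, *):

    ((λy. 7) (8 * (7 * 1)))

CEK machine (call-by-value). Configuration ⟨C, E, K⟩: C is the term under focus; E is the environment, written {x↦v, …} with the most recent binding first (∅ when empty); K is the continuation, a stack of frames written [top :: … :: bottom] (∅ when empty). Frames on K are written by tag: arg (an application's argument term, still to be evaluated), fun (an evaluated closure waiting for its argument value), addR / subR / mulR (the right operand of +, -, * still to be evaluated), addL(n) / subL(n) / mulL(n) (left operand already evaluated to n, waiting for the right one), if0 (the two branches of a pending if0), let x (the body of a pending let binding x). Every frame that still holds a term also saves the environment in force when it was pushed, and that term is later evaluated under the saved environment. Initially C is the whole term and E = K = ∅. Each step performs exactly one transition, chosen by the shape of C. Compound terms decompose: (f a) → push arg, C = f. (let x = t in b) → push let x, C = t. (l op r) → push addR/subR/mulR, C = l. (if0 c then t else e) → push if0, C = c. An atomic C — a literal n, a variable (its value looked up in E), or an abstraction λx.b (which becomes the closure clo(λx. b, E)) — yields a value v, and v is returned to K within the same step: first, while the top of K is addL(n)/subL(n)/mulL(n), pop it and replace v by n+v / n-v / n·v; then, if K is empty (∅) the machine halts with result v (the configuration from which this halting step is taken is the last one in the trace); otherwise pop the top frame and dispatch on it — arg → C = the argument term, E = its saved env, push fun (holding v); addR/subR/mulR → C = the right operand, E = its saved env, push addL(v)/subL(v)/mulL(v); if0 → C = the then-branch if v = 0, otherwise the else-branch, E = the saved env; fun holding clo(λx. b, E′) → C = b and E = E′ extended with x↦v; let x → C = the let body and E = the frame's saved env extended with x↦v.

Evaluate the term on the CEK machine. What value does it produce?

Answer: 7

Execution trace:
step 0: [C=((λy. 7) (8 * (7 * 1))) | E=∅ | K=∅]
step 1: [C=(λy. 7) | E=∅ | K=[arg]]
step 2: [C=(8 * (7 * 1)) | E=∅ | K=[fun]]
step 3: [C=8 | E=∅ | K=[mulR :: fun]]
step 4: [C=(7 * 1) | E=∅ | K=[mulL(8) :: fun]]
step 5: [C=7 | E=∅ | K=[mulR :: mulL(8) :: fun]]
step 6: [C=1 | E=∅ | K=[mulL(7) :: mulL(8) :: fun]]
step 7: [C=7 | E={y↦56} | K=∅]
→ final value 7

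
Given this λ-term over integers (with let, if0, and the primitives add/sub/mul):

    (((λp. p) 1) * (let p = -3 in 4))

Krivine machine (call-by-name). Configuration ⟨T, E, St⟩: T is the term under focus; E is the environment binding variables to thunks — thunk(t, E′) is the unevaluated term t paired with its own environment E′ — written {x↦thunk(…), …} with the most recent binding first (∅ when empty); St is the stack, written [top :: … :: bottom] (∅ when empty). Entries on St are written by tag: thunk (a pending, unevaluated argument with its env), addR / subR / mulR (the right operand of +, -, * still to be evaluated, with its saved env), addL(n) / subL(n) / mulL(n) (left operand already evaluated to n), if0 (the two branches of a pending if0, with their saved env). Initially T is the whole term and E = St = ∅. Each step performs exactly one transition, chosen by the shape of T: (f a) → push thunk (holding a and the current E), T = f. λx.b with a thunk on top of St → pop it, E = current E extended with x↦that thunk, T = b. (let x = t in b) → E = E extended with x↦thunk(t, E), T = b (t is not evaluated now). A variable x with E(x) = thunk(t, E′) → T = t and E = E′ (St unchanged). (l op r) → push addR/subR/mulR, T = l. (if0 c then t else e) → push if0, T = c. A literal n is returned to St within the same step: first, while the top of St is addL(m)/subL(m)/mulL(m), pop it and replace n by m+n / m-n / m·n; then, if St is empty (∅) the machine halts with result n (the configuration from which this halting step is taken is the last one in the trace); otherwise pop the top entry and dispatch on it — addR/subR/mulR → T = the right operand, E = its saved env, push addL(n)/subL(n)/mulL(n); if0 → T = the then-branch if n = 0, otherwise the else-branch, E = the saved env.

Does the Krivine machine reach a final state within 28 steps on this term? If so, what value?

t=0: [T=(((λp. p) 1) * (let p = -3 in 4)) | E=∅ | St=∅]
t=1: [T=((λp. p) 1) | E=∅ | St=[mulR]]
t=2: [T=(λp. p) | E=∅ | St=[thunk :: mulR]]
t=3: [T=p | E={p↦thunk(1, ∅)} | St=[mulR]]
t=4: [T=1 | E=∅ | St=[mulR]]
t=5: [T=(let p = -3 in 4) | E=∅ | St=[mulL(1)]]
t=6: [T=4 | E={p↦thunk(-3, ∅)} | St=[mulL(1)]]
→ final value 4

Answer: 4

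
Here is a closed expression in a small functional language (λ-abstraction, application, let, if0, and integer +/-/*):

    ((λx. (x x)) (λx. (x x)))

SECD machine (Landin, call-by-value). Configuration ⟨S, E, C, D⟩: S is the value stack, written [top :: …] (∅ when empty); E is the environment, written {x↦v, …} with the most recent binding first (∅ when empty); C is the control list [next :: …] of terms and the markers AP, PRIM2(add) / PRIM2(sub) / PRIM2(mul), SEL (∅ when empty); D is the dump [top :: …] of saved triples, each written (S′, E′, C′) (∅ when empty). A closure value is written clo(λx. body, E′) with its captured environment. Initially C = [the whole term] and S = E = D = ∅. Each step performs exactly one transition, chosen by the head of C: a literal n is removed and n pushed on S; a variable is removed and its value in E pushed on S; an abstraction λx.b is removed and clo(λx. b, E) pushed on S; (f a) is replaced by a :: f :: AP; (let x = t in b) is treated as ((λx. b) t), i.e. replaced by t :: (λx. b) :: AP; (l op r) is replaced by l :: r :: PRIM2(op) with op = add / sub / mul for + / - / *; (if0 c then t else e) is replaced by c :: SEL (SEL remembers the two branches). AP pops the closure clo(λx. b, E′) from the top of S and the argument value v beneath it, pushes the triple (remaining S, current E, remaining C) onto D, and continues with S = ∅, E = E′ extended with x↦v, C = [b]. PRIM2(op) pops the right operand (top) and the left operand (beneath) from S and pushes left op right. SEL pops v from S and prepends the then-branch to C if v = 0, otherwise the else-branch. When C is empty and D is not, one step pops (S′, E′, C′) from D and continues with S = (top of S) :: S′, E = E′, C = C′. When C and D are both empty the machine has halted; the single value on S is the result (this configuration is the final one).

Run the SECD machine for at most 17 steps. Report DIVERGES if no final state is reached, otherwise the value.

Answer: DIVERGES (no final state within 17 steps)

Derivation:
step 0: [S=∅ | E=∅ | C=[((λx. (x x)) (λx. (x x)))] | D=∅]
step 1: [S=∅ | E=∅ | C=[(λx. (x x)) :: (λx. (x x)) :: AP] | D=∅]
step 2: [S=[clo(λx. (x x), ∅)] | E=∅ | C=[(λx. (x x)) :: AP] | D=∅]
step 3: [S=[clo(λx. (x x), ∅) :: clo(λx. (x x), ∅)] | E=∅ | C=[AP] | D=∅]
step 4: [S=∅ | E={x↦clo(λx. (x x), ∅)} | C=[(x x)] | D=[(∅, ∅, ∅)]]
step 5: [S=∅ | E={x↦clo(λx. (x x), ∅)} | C=[x :: x :: AP] | D=[(∅, ∅, ∅)]]
step 6: [S=[clo(λx. (x x), ∅)] | E={x↦clo(λx. (x x), ∅)} | C=[x :: AP] | D=[(∅, ∅, ∅)]]
step 7: [S=[clo(λx. (x x), ∅) :: clo(λx. (x x), ∅)] | E={x↦clo(λx. (x x), ∅)} | C=[AP] | D=[(∅, ∅, ∅)]]
step 8: [S=∅ | E={x↦clo(λx. (x x), ∅)} | C=[(x x)] | D=[(∅, {x↦clo(λx. (x x), ∅)}, ∅) :: (∅, ∅, ∅)]]
step 9: [S=∅ | E={x↦clo(λx. (x x), ∅)} | C=[x :: x :: AP] | D=[(∅, {x↦clo(λx. (x x), ∅)}, ∅) :: (∅, ∅, ∅)]]
step 10: [S=[clo(λx. (x x), ∅)] | E={x↦clo(λx. (x x), ∅)} | C=[x :: AP] | D=[(∅, {x↦clo(λx. (x x), ∅)}, ∅) :: (∅, ∅, ∅)]]
step 11: [S=[clo(λx. (x x), ∅) :: clo(λx. (x x), ∅)] | E={x↦clo(λx. (x x), ∅)} | C=[AP] | D=[(∅, {x↦clo(λx. (x x), ∅)}, ∅) :: (∅, ∅, ∅)]]
step 12: [S=∅ | E={x↦clo(λx. (x x), ∅)} | C=[(x x)] | D=[(∅, {x↦clo(λx. (x x), ∅)}, ∅) :: (∅, {x↦clo(λx. (x x), ∅)}, ∅) :: (∅, ∅, ∅)]]
step 13: [S=∅ | E={x↦clo(λx. (x x), ∅)} | C=[x :: x :: AP] | D=[(∅, {x↦clo(λx. (x x), ∅)}, ∅) :: (∅, {x↦clo(λx. (x x), ∅)}, ∅) :: (∅, ∅, ∅)]]
step 14: [S=[clo(λx. (x x), ∅)] | E={x↦clo(λx. (x x), ∅)} | C=[x :: AP] | D=[(∅, {x↦clo(λx. (x x), ∅)}, ∅) :: (∅, {x↦clo(λx. (x x), ∅)}, ∅) :: (∅, ∅, ∅)]]
step 15: [S=[clo(λx. (x x), ∅) :: clo(λx. (x x), ∅)] | E={x↦clo(λx. (x x), ∅)} | C=[AP] | D=[(∅, {x↦clo(λx. (x x), ∅)}, ∅) :: (∅, {x↦clo(λx. (x x), ∅)}, ∅) :: (∅, ∅, ∅)]]
step 16: [S=∅ | E={x↦clo(λx. (x x), ∅)} | C=[(x x)] | D=[(∅, {x↦clo(λx. (x x), ∅)}, ∅) :: (∅, {x↦clo(λx. (x x), ∅)}, ∅) :: (∅, {x↦clo(λx. (x x), ∅)}, ∅) :: (∅, ∅, ∅)]]
step 17: [S=∅ | E={x↦clo(λx. (x x), ∅)} | C=[x :: x :: AP] | D=[(∅, {x↦clo(λx. (x x), ∅)}, ∅) :: (∅, {x↦clo(λx. (x x), ∅)}, ∅) :: (∅, {x↦clo(λx. (x x), ∅)}, ∅) :: (∅, ∅, ∅)]]
→ 17 transitions taken and the configuration is still not final: no result within 17 steps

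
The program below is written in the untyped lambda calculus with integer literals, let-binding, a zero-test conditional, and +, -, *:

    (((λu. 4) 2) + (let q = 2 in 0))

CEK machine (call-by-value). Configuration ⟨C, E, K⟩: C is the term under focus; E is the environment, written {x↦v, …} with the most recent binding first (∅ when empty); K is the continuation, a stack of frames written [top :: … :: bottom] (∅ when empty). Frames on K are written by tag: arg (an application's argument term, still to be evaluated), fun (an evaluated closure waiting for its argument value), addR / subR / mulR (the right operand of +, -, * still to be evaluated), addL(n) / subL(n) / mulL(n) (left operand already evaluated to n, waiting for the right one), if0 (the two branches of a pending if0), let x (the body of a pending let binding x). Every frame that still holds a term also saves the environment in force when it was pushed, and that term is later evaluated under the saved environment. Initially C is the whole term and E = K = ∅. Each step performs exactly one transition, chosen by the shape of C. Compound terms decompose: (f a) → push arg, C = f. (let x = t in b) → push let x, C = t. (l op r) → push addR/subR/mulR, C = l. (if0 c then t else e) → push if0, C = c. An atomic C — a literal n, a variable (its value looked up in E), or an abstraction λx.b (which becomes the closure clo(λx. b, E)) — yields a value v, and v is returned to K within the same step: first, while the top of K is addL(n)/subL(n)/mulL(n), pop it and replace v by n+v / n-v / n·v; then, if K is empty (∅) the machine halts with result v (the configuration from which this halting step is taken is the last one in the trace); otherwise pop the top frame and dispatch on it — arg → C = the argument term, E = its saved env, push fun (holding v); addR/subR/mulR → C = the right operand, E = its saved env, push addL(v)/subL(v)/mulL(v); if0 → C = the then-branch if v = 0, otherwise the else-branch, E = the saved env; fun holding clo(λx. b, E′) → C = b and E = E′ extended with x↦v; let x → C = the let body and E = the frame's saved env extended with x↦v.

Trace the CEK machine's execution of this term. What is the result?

Answer: 4

Execution trace:
0. ⟨C=(((λu. 4) 2) + (let q = 2 in 0)); E=∅; K=∅⟩
1. ⟨C=((λu. 4) 2); E=∅; K=[addR]⟩
2. ⟨C=(λu. 4); E=∅; K=[arg :: addR]⟩
3. ⟨C=2; E=∅; K=[fun :: addR]⟩
4. ⟨C=4; E={u↦2}; K=[addR]⟩
5. ⟨C=(let q = 2 in 0); E=∅; K=[addL(4)]⟩
6. ⟨C=2; E=∅; K=[let q :: addL(4)]⟩
7. ⟨C=0; E={q↦2}; K=[addL(4)]⟩
→ final value 4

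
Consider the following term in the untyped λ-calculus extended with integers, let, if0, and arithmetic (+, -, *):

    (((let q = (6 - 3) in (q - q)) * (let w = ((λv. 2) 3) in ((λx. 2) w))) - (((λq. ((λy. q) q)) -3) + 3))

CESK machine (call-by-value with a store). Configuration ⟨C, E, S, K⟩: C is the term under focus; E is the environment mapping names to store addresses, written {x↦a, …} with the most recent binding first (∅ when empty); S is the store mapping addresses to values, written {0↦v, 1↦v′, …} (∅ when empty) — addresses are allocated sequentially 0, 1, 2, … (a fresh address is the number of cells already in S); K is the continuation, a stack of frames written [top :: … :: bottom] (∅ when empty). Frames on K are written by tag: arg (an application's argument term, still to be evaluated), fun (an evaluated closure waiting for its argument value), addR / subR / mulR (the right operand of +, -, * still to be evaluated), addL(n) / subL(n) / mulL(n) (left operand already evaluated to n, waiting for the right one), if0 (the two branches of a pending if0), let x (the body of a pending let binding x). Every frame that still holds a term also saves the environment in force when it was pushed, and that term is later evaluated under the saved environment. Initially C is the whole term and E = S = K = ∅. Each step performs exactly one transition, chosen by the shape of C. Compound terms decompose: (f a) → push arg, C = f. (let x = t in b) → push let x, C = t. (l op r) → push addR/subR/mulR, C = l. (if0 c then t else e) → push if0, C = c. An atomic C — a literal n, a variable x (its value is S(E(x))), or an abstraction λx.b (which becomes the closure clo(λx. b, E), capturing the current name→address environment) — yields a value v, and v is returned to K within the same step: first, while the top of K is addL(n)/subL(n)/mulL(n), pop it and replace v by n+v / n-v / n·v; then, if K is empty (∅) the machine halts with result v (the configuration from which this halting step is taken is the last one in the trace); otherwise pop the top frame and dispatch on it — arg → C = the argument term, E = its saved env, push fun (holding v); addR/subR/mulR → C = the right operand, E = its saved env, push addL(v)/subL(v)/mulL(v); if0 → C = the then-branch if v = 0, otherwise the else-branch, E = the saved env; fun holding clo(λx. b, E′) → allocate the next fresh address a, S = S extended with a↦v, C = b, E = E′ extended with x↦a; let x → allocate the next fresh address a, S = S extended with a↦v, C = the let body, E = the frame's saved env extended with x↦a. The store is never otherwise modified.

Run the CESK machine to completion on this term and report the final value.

Answer: 0

Derivation:
0. ⟨C=(((let q = (6 - 3) in (q - q)) * (let w = ((λv. 2) 3) in ((λx. 2) w))) - (((λq. ((λy. q) q)) -3) + 3)); E=∅; S=∅; K=∅⟩
1. ⟨C=((let q = (6 - 3) in (q - q)) * (let w = ((λv. 2) 3) in ((λx. 2) w))); E=∅; S=∅; K=[subR]⟩
2. ⟨C=(let q = (6 - 3) in (q - q)); E=∅; S=∅; K=[mulR :: subR]⟩
3. ⟨C=(6 - 3); E=∅; S=∅; K=[let q :: mulR :: subR]⟩
4. ⟨C=6; E=∅; S=∅; K=[subR :: let q :: mulR :: subR]⟩
5. ⟨C=3; E=∅; S=∅; K=[subL(6) :: let q :: mulR :: subR]⟩
6. ⟨C=(q - q); E={q↦0}; S={0↦3}; K=[mulR :: subR]⟩
7. ⟨C=q; E={q↦0}; S={0↦3}; K=[subR :: mulR :: subR]⟩
8. ⟨C=q; E={q↦0}; S={0↦3}; K=[subL(3) :: mulR :: subR]⟩
9. ⟨C=(let w = ((λv. 2) 3) in ((λx. 2) w)); E=∅; S={0↦3}; K=[mulL(0) :: subR]⟩
10. ⟨C=((λv. 2) 3); E=∅; S={0↦3}; K=[let w :: mulL(0) :: subR]⟩
11. ⟨C=(λv. 2); E=∅; S={0↦3}; K=[arg :: let w :: mulL(0) :: subR]⟩
12. ⟨C=3; E=∅; S={0↦3}; K=[fun :: let w :: mulL(0) :: subR]⟩
13. ⟨C=2; E={v↦1}; S={0↦3, 1↦3}; K=[let w :: mulL(0) :: subR]⟩
14. ⟨C=((λx. 2) w); E={w↦2}; S={0↦3, 1↦3, 2↦2}; K=[mulL(0) :: subR]⟩
15. ⟨C=(λx. 2); E={w↦2}; S={0↦3, 1↦3, 2↦2}; K=[arg :: mulL(0) :: subR]⟩
16. ⟨C=w; E={w↦2}; S={0↦3, 1↦3, 2↦2}; K=[fun :: mulL(0) :: subR]⟩
17. ⟨C=2; E={x↦3, w↦2}; S={0↦3, 1↦3, 2↦2, 3↦2}; K=[mulL(0) :: subR]⟩
18. ⟨C=(((λq. ((λy. q) q)) -3) + 3); E=∅; S={0↦3, 1↦3, 2↦2, 3↦2}; K=[subL(0)]⟩
19. ⟨C=((λq. ((λy. q) q)) -3); E=∅; S={0↦3, 1↦3, 2↦2, 3↦2}; K=[addR :: subL(0)]⟩
20. ⟨C=(λq. ((λy. q) q)); E=∅; S={0↦3, 1↦3, 2↦2, 3↦2}; K=[arg :: addR :: subL(0)]⟩
21. ⟨C=-3; E=∅; S={0↦3, 1↦3, 2↦2, 3↦2}; K=[fun :: addR :: subL(0)]⟩
22. ⟨C=((λy. q) q); E={q↦4}; S={0↦3, 1↦3, 2↦2, 3↦2, 4↦-3}; K=[addR :: subL(0)]⟩
23. ⟨C=(λy. q); E={q↦4}; S={0↦3, 1↦3, 2↦2, 3↦2, 4↦-3}; K=[arg :: addR :: subL(0)]⟩
24. ⟨C=q; E={q↦4}; S={0↦3, 1↦3, 2↦2, 3↦2, 4↦-3}; K=[fun :: addR :: subL(0)]⟩
25. ⟨C=q; E={y↦5, q↦4}; S={0↦3, 1↦3, 2↦2, 3↦2, 4↦-3, 5↦-3}; K=[addR :: subL(0)]⟩
26. ⟨C=3; E=∅; S={0↦3, 1↦3, 2↦2, 3↦2, 4↦-3, 5↦-3}; K=[addL(-3) :: subL(0)]⟩
→ final value 0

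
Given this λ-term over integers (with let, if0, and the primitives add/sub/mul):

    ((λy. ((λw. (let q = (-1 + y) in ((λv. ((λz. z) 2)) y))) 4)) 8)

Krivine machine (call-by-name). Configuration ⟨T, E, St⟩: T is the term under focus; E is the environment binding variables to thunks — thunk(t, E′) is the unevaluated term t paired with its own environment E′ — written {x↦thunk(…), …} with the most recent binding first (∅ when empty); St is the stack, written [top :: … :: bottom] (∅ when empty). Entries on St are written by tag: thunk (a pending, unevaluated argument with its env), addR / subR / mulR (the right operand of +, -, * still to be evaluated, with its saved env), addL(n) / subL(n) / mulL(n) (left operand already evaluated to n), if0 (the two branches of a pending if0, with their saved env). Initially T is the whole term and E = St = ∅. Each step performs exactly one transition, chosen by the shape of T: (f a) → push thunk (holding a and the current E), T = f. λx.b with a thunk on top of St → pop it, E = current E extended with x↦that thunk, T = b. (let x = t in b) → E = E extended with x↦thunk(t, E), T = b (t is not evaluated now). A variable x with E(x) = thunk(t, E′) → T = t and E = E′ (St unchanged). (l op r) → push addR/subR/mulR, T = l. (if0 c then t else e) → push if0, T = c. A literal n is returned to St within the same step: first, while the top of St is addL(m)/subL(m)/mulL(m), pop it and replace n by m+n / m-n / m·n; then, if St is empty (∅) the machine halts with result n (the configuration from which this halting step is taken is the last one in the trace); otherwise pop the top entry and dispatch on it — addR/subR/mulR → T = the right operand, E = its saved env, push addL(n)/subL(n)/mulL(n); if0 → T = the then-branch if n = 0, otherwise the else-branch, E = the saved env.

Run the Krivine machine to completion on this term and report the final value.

t=0: <T=((λy. ((λw. (let q = (-1 + y) in ((λv. ((λz. z) 2)) y))) 4)) 8), E=∅, St=∅>
t=1: <T=(λy. ((λw. (let q = (-1 + y) in ((λv. ((λz. z) 2)) y))) 4)), E=∅, St=[thunk]>
t=2: <T=((λw. (let q = (-1 + y) in ((λv. ((λz. z) 2)) y))) 4), E={y↦thunk(8, ∅)}, St=∅>
t=3: <T=(λw. (let q = (-1 + y) in ((λv. ((λz. z) 2)) y))), E={y↦thunk(8, ∅)}, St=[thunk]>
t=4: <T=(let q = (-1 + y) in ((λv. ((λz. z) 2)) y)), E={w↦thunk(4, {y↦thunk(8, ∅)}), y↦thunk(8, ∅)}, St=∅>
t=5: <T=((λv. ((λz. z) 2)) y), E={q↦thunk((-1 + y), {w↦thunk(4, {y↦thunk(8, ∅)}), y↦thunk(8, ∅)}), w↦thunk(4, {y↦thunk(8, ∅)}), y↦thunk(8, ∅)}, St=∅>
t=6: <T=(λv. ((λz. z) 2)), E={q↦thunk((-1 + y), {w↦thunk(4, {y↦thunk(8, ∅)}), y↦thunk(8, ∅)}), w↦thunk(4, {y↦thunk(8, ∅)}), y↦thunk(8, ∅)}, St=[thunk]>
t=7: <T=((λz. z) 2), E={v↦thunk(y, {q↦thunk((-1 + y), {w↦thunk(4, {y↦thunk(8, ∅)}), y↦thunk(8, ∅)}), w↦thunk(4, {y↦thunk(8, ∅)}), y↦thunk(8, ∅)}), q↦thunk((-1 + y), {w↦thunk(4, {y↦thunk(8, ∅)}), y↦thunk(8, ∅)}), w↦thunk(4, {y↦thunk(8, ∅)}), y↦thunk(8, ∅)}, St=∅>
t=8: <T=(λz. z), E={v↦thunk(y, {q↦thunk((-1 + y), {w↦thunk(4, {y↦thunk(8, ∅)}), y↦thunk(8, ∅)}), w↦thunk(4, {y↦thunk(8, ∅)}), y↦thunk(8, ∅)}), q↦thunk((-1 + y), {w↦thunk(4, {y↦thunk(8, ∅)}), y↦thunk(8, ∅)}), w↦thunk(4, {y↦thunk(8, ∅)}), y↦thunk(8, ∅)}, St=[thunk]>
t=9: <T=z, E={z↦thunk(2, {v↦thunk(y, {q↦thunk((-1 + y), {w↦thunk(4, {y↦thunk(8, ∅)}), y↦thunk(8, ∅)}), w↦thunk(4, {y↦thunk(8, ∅)}), y↦thunk(8, ∅)}), q↦thunk((-1 + y), {w↦thunk(4, {y↦thunk(8, ∅)}), y↦thunk(8, ∅)}), w↦thunk(4, {y↦thunk(8, ∅)}), y↦thunk(8, ∅)}), v↦thunk(y, {q↦thunk((-1 + y), {w↦thunk(4, {y↦thunk(8, ∅)}), y↦thunk(8, ∅)}), w↦thunk(4, {y↦thunk(8, ∅)}), y↦thunk(8, ∅)}), q↦thunk((-1 + y), {w↦thunk(4, {y↦thunk(8, ∅)}), y↦thunk(8, ∅)}), w↦thunk(4, {y↦thunk(8, ∅)}), y↦thunk(8, ∅)}, St=∅>
t=10: <T=2, E={v↦thunk(y, {q↦thunk((-1 + y), {w↦thunk(4, {y↦thunk(8, ∅)}), y↦thunk(8, ∅)}), w↦thunk(4, {y↦thunk(8, ∅)}), y↦thunk(8, ∅)}), q↦thunk((-1 + y), {w↦thunk(4, {y↦thunk(8, ∅)}), y↦thunk(8, ∅)}), w↦thunk(4, {y↦thunk(8, ∅)}), y↦thunk(8, ∅)}, St=∅>
→ final value 2

Answer: 2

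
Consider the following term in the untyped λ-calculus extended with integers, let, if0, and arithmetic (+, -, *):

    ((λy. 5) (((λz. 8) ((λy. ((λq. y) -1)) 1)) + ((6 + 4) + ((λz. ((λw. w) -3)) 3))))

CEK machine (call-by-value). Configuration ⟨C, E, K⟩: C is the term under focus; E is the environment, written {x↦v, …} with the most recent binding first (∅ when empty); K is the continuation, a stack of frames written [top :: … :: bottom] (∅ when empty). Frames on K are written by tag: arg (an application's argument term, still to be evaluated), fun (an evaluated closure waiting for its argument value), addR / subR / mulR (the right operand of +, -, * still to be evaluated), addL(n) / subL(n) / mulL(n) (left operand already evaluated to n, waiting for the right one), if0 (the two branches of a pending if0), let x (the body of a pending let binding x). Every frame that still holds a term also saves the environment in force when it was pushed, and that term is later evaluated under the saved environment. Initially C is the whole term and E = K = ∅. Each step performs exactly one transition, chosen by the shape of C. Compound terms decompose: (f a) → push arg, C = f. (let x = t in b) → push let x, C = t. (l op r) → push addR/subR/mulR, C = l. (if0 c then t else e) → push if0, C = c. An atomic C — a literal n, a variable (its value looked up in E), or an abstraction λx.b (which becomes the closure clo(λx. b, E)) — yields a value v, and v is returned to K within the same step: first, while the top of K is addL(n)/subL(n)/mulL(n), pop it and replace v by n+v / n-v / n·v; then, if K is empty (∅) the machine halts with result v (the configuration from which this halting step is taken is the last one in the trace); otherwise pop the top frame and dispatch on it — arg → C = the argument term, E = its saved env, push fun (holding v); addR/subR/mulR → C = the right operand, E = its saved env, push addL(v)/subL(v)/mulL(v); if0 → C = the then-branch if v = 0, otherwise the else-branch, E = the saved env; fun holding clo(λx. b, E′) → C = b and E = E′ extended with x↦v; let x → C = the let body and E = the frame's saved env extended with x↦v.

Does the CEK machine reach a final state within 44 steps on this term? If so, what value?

Answer: 5

Execution trace:
0. <C=((λy. 5) (((λz. 8) ((λy. ((λq. y) -1)) 1)) + ((6 + 4) + ((λz. ((λw. w) -3)) 3)))), E=∅, K=∅>
1. <C=(λy. 5), E=∅, K=[arg]>
2. <C=(((λz. 8) ((λy. ((λq. y) -1)) 1)) + ((6 + 4) + ((λz. ((λw. w) -3)) 3))), E=∅, K=[fun]>
3. <C=((λz. 8) ((λy. ((λq. y) -1)) 1)), E=∅, K=[addR :: fun]>
4. <C=(λz. 8), E=∅, K=[arg :: addR :: fun]>
5. <C=((λy. ((λq. y) -1)) 1), E=∅, K=[fun :: addR :: fun]>
6. <C=(λy. ((λq. y) -1)), E=∅, K=[arg :: fun :: addR :: fun]>
7. <C=1, E=∅, K=[fun :: fun :: addR :: fun]>
8. <C=((λq. y) -1), E={y↦1}, K=[fun :: addR :: fun]>
9. <C=(λq. y), E={y↦1}, K=[arg :: fun :: addR :: fun]>
10. <C=-1, E={y↦1}, K=[fun :: fun :: addR :: fun]>
11. <C=y, E={q↦-1, y↦1}, K=[fun :: addR :: fun]>
12. <C=8, E={z↦1}, K=[addR :: fun]>
13. <C=((6 + 4) + ((λz. ((λw. w) -3)) 3)), E=∅, K=[addL(8) :: fun]>
14. <C=(6 + 4), E=∅, K=[addR :: addL(8) :: fun]>
15. <C=6, E=∅, K=[addR :: addR :: addL(8) :: fun]>
16. <C=4, E=∅, K=[addL(6) :: addR :: addL(8) :: fun]>
17. <C=((λz. ((λw. w) -3)) 3), E=∅, K=[addL(10) :: addL(8) :: fun]>
18. <C=(λz. ((λw. w) -3)), E=∅, K=[arg :: addL(10) :: addL(8) :: fun]>
19. <C=3, E=∅, K=[fun :: addL(10) :: addL(8) :: fun]>
20. <C=((λw. w) -3), E={z↦3}, K=[addL(10) :: addL(8) :: fun]>
21. <C=(λw. w), E={z↦3}, K=[arg :: addL(10) :: addL(8) :: fun]>
22. <C=-3, E={z↦3}, K=[fun :: addL(10) :: addL(8) :: fun]>
23. <C=w, E={w↦-3, z↦3}, K=[addL(10) :: addL(8) :: fun]>
24. <C=5, E={y↦15}, K=∅>
→ final value 5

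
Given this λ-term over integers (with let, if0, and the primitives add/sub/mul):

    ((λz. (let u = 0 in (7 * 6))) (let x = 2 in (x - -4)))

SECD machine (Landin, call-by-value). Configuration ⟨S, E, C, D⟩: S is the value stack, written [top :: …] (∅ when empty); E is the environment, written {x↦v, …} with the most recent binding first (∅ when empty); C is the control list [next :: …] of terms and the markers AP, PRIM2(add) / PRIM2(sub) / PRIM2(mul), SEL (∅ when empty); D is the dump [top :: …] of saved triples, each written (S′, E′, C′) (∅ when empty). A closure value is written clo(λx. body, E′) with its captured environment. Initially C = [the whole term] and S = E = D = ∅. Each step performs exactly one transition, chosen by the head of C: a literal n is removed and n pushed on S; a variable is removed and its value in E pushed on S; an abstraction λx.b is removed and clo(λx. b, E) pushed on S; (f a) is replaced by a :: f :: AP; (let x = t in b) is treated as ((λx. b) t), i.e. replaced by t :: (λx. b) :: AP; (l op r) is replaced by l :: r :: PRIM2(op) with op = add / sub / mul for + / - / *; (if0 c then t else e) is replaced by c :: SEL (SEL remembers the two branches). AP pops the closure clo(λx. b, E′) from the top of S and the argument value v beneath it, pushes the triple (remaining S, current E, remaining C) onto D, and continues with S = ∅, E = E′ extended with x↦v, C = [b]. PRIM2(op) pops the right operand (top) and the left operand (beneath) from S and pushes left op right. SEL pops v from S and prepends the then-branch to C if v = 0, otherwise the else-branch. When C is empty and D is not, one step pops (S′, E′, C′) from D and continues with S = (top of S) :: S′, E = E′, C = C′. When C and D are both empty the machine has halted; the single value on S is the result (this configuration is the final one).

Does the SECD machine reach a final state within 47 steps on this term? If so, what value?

0. [S=∅ | E=∅ | C=[((λz. (let u = 0 in (7 * 6))) (let x = 2 in (x - -4)))] | D=∅]
1. [S=∅ | E=∅ | C=[(let x = 2 in (x - -4)) :: (λz. (let u = 0 in (7 * 6))) :: AP] | D=∅]
2. [S=∅ | E=∅ | C=[2 :: (λx. (x - -4)) :: AP :: (λz. (let u = 0 in (7 * 6))) :: AP] | D=∅]
3. [S=[2] | E=∅ | C=[(λx. (x - -4)) :: AP :: (λz. (let u = 0 in (7 * 6))) :: AP] | D=∅]
4. [S=[clo(λx. (x - -4), ∅) :: 2] | E=∅ | C=[AP :: (λz. (let u = 0 in (7 * 6))) :: AP] | D=∅]
5. [S=∅ | E={x↦2} | C=[(x - -4)] | D=[(∅, ∅, [(λz. (let u = 0 in (7 * 6))) :: AP])]]
6. [S=∅ | E={x↦2} | C=[x :: -4 :: PRIM2(sub)] | D=[(∅, ∅, [(λz. (let u = 0 in (7 * 6))) :: AP])]]
7. [S=[2] | E={x↦2} | C=[-4 :: PRIM2(sub)] | D=[(∅, ∅, [(λz. (let u = 0 in (7 * 6))) :: AP])]]
8. [S=[-4 :: 2] | E={x↦2} | C=[PRIM2(sub)] | D=[(∅, ∅, [(λz. (let u = 0 in (7 * 6))) :: AP])]]
9. [S=[6] | E={x↦2} | C=∅ | D=[(∅, ∅, [(λz. (let u = 0 in (7 * 6))) :: AP])]]
10. [S=[6] | E=∅ | C=[(λz. (let u = 0 in (7 * 6))) :: AP] | D=∅]
11. [S=[clo(λz. (let u = 0 in (7 * 6)), ∅) :: 6] | E=∅ | C=[AP] | D=∅]
12. [S=∅ | E={z↦6} | C=[(let u = 0 in (7 * 6))] | D=[(∅, ∅, ∅)]]
13. [S=∅ | E={z↦6} | C=[0 :: (λu. (7 * 6)) :: AP] | D=[(∅, ∅, ∅)]]
14. [S=[0] | E={z↦6} | C=[(λu. (7 * 6)) :: AP] | D=[(∅, ∅, ∅)]]
15. [S=[clo(λu. (7 * 6), {z↦6}) :: 0] | E={z↦6} | C=[AP] | D=[(∅, ∅, ∅)]]
16. [S=∅ | E={u↦0, z↦6} | C=[(7 * 6)] | D=[(∅, {z↦6}, ∅) :: (∅, ∅, ∅)]]
17. [S=∅ | E={u↦0, z↦6} | C=[7 :: 6 :: PRIM2(mul)] | D=[(∅, {z↦6}, ∅) :: (∅, ∅, ∅)]]
18. [S=[7] | E={u↦0, z↦6} | C=[6 :: PRIM2(mul)] | D=[(∅, {z↦6}, ∅) :: (∅, ∅, ∅)]]
19. [S=[6 :: 7] | E={u↦0, z↦6} | C=[PRIM2(mul)] | D=[(∅, {z↦6}, ∅) :: (∅, ∅, ∅)]]
20. [S=[42] | E={u↦0, z↦6} | C=∅ | D=[(∅, {z↦6}, ∅) :: (∅, ∅, ∅)]]
21. [S=[42] | E={z↦6} | C=∅ | D=[(∅, ∅, ∅)]]
22. [S=[42] | E=∅ | C=∅ | D=∅]
→ final value 42

Answer: 42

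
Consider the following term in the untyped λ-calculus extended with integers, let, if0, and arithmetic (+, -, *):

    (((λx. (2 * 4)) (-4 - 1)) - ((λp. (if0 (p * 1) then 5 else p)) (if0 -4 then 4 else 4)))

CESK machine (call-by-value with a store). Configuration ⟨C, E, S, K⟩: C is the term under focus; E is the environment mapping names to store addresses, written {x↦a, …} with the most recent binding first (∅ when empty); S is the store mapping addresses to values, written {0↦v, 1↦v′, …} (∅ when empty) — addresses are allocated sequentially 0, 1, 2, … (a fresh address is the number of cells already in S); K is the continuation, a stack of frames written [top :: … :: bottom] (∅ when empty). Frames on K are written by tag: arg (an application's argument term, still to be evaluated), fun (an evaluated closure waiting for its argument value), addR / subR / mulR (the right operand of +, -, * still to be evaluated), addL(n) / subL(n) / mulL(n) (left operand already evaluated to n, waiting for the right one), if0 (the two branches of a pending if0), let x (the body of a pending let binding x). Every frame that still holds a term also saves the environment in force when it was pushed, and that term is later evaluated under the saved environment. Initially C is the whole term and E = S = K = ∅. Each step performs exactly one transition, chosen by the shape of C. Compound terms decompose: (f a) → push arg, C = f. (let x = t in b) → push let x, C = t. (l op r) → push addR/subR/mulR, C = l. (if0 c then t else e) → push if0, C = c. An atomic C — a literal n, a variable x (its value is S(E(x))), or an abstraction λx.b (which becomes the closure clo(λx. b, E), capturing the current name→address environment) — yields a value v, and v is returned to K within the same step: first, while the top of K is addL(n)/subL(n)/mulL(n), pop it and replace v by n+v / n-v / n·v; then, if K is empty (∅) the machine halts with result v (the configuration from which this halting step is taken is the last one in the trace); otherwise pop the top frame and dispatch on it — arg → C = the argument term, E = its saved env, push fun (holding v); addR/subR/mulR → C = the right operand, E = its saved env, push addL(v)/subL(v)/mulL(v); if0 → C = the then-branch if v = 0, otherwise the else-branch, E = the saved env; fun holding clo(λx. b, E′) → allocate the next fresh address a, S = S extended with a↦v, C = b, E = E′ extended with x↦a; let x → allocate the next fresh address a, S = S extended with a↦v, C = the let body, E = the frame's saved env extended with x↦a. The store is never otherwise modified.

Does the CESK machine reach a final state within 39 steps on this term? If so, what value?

Answer: 4

Execution trace:
[0] <C=(((λx. (2 * 4)) (-4 - 1)) - ((λp. (if0 (p * 1) then 5 else p)) (if0 -4 then 4 else 4))), E=∅, S=∅, K=∅>
[1] <C=((λx. (2 * 4)) (-4 - 1)), E=∅, S=∅, K=[subR]>
[2] <C=(λx. (2 * 4)), E=∅, S=∅, K=[arg :: subR]>
[3] <C=(-4 - 1), E=∅, S=∅, K=[fun :: subR]>
[4] <C=-4, E=∅, S=∅, K=[subR :: fun :: subR]>
[5] <C=1, E=∅, S=∅, K=[subL(-4) :: fun :: subR]>
[6] <C=(2 * 4), E={x↦0}, S={0↦-5}, K=[subR]>
[7] <C=2, E={x↦0}, S={0↦-5}, K=[mulR :: subR]>
[8] <C=4, E={x↦0}, S={0↦-5}, K=[mulL(2) :: subR]>
[9] <C=((λp. (if0 (p * 1) then 5 else p)) (if0 -4 then 4 else 4)), E=∅, S={0↦-5}, K=[subL(8)]>
[10] <C=(λp. (if0 (p * 1) then 5 else p)), E=∅, S={0↦-5}, K=[arg :: subL(8)]>
[11] <C=(if0 -4 then 4 else 4), E=∅, S={0↦-5}, K=[fun :: subL(8)]>
[12] <C=-4, E=∅, S={0↦-5}, K=[if0 :: fun :: subL(8)]>
[13] <C=4, E=∅, S={0↦-5}, K=[fun :: subL(8)]>
[14] <C=(if0 (p * 1) then 5 else p), E={p↦1}, S={0↦-5, 1↦4}, K=[subL(8)]>
[15] <C=(p * 1), E={p↦1}, S={0↦-5, 1↦4}, K=[if0 :: subL(8)]>
[16] <C=p, E={p↦1}, S={0↦-5, 1↦4}, K=[mulR :: if0 :: subL(8)]>
[17] <C=1, E={p↦1}, S={0↦-5, 1↦4}, K=[mulL(4) :: if0 :: subL(8)]>
[18] <C=p, E={p↦1}, S={0↦-5, 1↦4}, K=[subL(8)]>
→ final value 4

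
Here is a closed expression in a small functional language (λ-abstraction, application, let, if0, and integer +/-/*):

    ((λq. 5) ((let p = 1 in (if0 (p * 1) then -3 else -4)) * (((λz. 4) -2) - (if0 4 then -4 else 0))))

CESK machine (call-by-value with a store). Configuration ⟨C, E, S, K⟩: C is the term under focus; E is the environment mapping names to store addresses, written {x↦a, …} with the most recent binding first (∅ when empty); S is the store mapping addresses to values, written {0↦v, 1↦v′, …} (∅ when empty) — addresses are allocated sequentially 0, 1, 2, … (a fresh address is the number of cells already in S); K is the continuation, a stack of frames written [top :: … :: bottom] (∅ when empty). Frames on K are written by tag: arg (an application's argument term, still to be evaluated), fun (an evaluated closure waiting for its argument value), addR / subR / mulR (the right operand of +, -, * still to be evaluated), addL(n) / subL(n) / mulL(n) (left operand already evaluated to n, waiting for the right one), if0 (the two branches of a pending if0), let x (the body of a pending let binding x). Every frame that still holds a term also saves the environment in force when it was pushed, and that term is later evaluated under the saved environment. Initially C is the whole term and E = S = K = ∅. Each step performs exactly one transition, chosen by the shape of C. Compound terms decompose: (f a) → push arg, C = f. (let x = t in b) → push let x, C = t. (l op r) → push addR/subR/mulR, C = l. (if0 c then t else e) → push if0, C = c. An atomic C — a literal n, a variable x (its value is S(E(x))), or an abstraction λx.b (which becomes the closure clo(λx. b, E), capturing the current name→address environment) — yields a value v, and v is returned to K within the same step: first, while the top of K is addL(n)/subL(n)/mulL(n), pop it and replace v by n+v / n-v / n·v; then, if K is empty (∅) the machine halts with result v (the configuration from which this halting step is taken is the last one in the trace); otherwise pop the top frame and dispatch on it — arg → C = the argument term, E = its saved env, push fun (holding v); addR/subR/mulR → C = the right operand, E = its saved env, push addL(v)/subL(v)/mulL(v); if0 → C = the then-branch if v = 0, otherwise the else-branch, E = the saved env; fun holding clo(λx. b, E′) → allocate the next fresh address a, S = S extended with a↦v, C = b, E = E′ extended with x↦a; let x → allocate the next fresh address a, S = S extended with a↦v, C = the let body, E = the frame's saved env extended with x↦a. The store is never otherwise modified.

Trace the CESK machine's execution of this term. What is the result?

t=0: [C=((λq. 5) ((let p = 1 in (if0 (p * 1) then -3 else -4)) * (((λz. 4) -2) - (if0 4 then -4 else 0)))) | E=∅ | S=∅ | K=∅]
t=1: [C=(λq. 5) | E=∅ | S=∅ | K=[arg]]
t=2: [C=((let p = 1 in (if0 (p * 1) then -3 else -4)) * (((λz. 4) -2) - (if0 4 then -4 else 0))) | E=∅ | S=∅ | K=[fun]]
t=3: [C=(let p = 1 in (if0 (p * 1) then -3 else -4)) | E=∅ | S=∅ | K=[mulR :: fun]]
t=4: [C=1 | E=∅ | S=∅ | K=[let p :: mulR :: fun]]
t=5: [C=(if0 (p * 1) then -3 else -4) | E={p↦0} | S={0↦1} | K=[mulR :: fun]]
t=6: [C=(p * 1) | E={p↦0} | S={0↦1} | K=[if0 :: mulR :: fun]]
t=7: [C=p | E={p↦0} | S={0↦1} | K=[mulR :: if0 :: mulR :: fun]]
t=8: [C=1 | E={p↦0} | S={0↦1} | K=[mulL(1) :: if0 :: mulR :: fun]]
t=9: [C=-4 | E={p↦0} | S={0↦1} | K=[mulR :: fun]]
t=10: [C=(((λz. 4) -2) - (if0 4 then -4 else 0)) | E=∅ | S={0↦1} | K=[mulL(-4) :: fun]]
t=11: [C=((λz. 4) -2) | E=∅ | S={0↦1} | K=[subR :: mulL(-4) :: fun]]
t=12: [C=(λz. 4) | E=∅ | S={0↦1} | K=[arg :: subR :: mulL(-4) :: fun]]
t=13: [C=-2 | E=∅ | S={0↦1} | K=[fun :: subR :: mulL(-4) :: fun]]
t=14: [C=4 | E={z↦1} | S={0↦1, 1↦-2} | K=[subR :: mulL(-4) :: fun]]
t=15: [C=(if0 4 then -4 else 0) | E=∅ | S={0↦1, 1↦-2} | K=[subL(4) :: mulL(-4) :: fun]]
t=16: [C=4 | E=∅ | S={0↦1, 1↦-2} | K=[if0 :: subL(4) :: mulL(-4) :: fun]]
t=17: [C=0 | E=∅ | S={0↦1, 1↦-2} | K=[subL(4) :: mulL(-4) :: fun]]
t=18: [C=5 | E={q↦2} | S={0↦1, 1↦-2, 2↦-16} | K=∅]
→ final value 5

Answer: 5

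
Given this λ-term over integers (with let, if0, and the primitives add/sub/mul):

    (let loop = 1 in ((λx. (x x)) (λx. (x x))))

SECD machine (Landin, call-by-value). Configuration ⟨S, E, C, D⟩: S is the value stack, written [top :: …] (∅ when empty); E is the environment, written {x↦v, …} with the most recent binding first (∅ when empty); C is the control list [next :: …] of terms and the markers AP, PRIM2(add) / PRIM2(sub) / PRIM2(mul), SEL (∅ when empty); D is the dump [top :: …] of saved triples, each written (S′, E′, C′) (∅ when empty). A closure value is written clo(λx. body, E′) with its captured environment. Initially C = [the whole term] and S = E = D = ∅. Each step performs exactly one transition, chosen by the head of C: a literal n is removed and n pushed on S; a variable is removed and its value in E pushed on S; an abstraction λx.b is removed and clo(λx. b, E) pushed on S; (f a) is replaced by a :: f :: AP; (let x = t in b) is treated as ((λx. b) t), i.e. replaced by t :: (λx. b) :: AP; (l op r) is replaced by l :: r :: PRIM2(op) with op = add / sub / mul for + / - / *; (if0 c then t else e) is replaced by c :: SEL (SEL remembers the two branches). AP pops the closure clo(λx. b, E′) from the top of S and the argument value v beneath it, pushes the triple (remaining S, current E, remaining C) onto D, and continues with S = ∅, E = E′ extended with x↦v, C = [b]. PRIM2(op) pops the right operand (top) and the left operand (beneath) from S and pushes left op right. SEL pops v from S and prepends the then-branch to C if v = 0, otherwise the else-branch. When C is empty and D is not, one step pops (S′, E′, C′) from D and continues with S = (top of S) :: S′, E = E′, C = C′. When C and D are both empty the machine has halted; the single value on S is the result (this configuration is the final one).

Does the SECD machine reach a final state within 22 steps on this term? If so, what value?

[0] [S=∅ | E=∅ | C=[(let loop = 1 in ((λx. (x x)) (λx. (x x))))] | D=∅]
[1] [S=∅ | E=∅ | C=[1 :: (λloop. ((λx. (x x)) (λx. (x x)))) :: AP] | D=∅]
[2] [S=[1] | E=∅ | C=[(λloop. ((λx. (x x)) (λx. (x x)))) :: AP] | D=∅]
[3] [S=[clo(λloop. ((λx. (x x)) (λx. (x x))), ∅) :: 1] | E=∅ | C=[AP] | D=∅]
[4] [S=∅ | E={loop↦1} | C=[((λx. (x x)) (λx. (x x)))] | D=[(∅, ∅, ∅)]]
[5] [S=∅ | E={loop↦1} | C=[(λx. (x x)) :: (λx. (x x)) :: AP] | D=[(∅, ∅, ∅)]]
[6] [S=[clo(λx. (x x), {loop↦1})] | E={loop↦1} | C=[(λx. (x x)) :: AP] | D=[(∅, ∅, ∅)]]
[7] [S=[clo(λx. (x x), {loop↦1}) :: clo(λx. (x x), {loop↦1})] | E={loop↦1} | C=[AP] | D=[(∅, ∅, ∅)]]
[8] [S=∅ | E={x↦clo(λx. (x x), {loop↦1}), loop↦1} | C=[(x x)] | D=[(∅, {loop↦1}, ∅) :: (∅, ∅, ∅)]]
[9] [S=∅ | E={x↦clo(λx. (x x), {loop↦1}), loop↦1} | C=[x :: x :: AP] | D=[(∅, {loop↦1}, ∅) :: (∅, ∅, ∅)]]
[10] [S=[clo(λx. (x x), {loop↦1})] | E={x↦clo(λx. (x x), {loop↦1}), loop↦1} | C=[x :: AP] | D=[(∅, {loop↦1}, ∅) :: (∅, ∅, ∅)]]
[11] [S=[clo(λx. (x x), {loop↦1}) :: clo(λx. (x x), {loop↦1})] | E={x↦clo(λx. (x x), {loop↦1}), loop↦1} | C=[AP] | D=[(∅, {loop↦1}, ∅) :: (∅, ∅, ∅)]]
[12] [S=∅ | E={x↦clo(λx. (x x), {loop↦1}), loop↦1} | C=[(x x)] | D=[(∅, {x↦clo(λx. (x x), {loop↦1}), loop↦1}, ∅) :: (∅, {loop↦1}, ∅) :: (∅, ∅, ∅)]]
[13] [S=∅ | E={x↦clo(λx. (x x), {loop↦1}), loop↦1} | C=[x :: x :: AP] | D=[(∅, {x↦clo(λx. (x x), {loop↦1}), loop↦1}, ∅) :: (∅, {loop↦1}, ∅) :: (∅, ∅, ∅)]]
[14] [S=[clo(λx. (x x), {loop↦1})] | E={x↦clo(λx. (x x), {loop↦1}), loop↦1} | C=[x :: AP] | D=[(∅, {x↦clo(λx. (x x), {loop↦1}), loop↦1}, ∅) :: (∅, {loop↦1}, ∅) :: (∅, ∅, ∅)]]
[15] [S=[clo(λx. (x x), {loop↦1}) :: clo(λx. (x x), {loop↦1})] | E={x↦clo(λx. (x x), {loop↦1}), loop↦1} | C=[AP] | D=[(∅, {x↦clo(λx. (x x), {loop↦1}), loop↦1}, ∅) :: (∅, {loop↦1}, ∅) :: (∅, ∅, ∅)]]
[16] [S=∅ | E={x↦clo(λx. (x x), {loop↦1}), loop↦1} | C=[(x x)] | D=[(∅, {x↦clo(λx. (x x), {loop↦1}), loop↦1}, ∅) :: (∅, {x↦clo(λx. (x x), {loop↦1}), loop↦1}, ∅) :: (∅, {loop↦1}, ∅) :: (∅, ∅, ∅)]]
[17] [S=∅ | E={x↦clo(λx. (x x), {loop↦1}), loop↦1} | C=[x :: x :: AP] | D=[(∅, {x↦clo(λx. (x x), {loop↦1}), loop↦1}, ∅) :: (∅, {x↦clo(λx. (x x), {loop↦1}), loop↦1}, ∅) :: (∅, {loop↦1}, ∅) :: (∅, ∅, ∅)]]
[18] [S=[clo(λx. (x x), {loop↦1})] | E={x↦clo(λx. (x x), {loop↦1}), loop↦1} | C=[x :: AP] | D=[(∅, {x↦clo(λx. (x x), {loop↦1}), loop↦1}, ∅) :: (∅, {x↦clo(λx. (x x), {loop↦1}), loop↦1}, ∅) :: (∅, {loop↦1}, ∅) :: (∅, ∅, ∅)]]
[19] [S=[clo(λx. (x x), {loop↦1}) :: clo(λx. (x x), {loop↦1})] | E={x↦clo(λx. (x x), {loop↦1}), loop↦1} | C=[AP] | D=[(∅, {x↦clo(λx. (x x), {loop↦1}), loop↦1}, ∅) :: (∅, {x↦clo(λx. (x x), {loop↦1}), loop↦1}, ∅) :: (∅, {loop↦1}, ∅) :: (∅, ∅, ∅)]]
[20] [S=∅ | E={x↦clo(λx. (x x), {loop↦1}), loop↦1} | C=[(x x)] | D=[(∅, {x↦clo(λx. (x x), {loop↦1}), loop↦1}, ∅) :: (∅, {x↦clo(λx. (x x), {loop↦1}), loop↦1}, ∅) :: (∅, {x↦clo(λx. (x x), {loop↦1}), loop↦1}, ∅) :: (∅, {loop↦1}, ∅) :: (∅, ∅, ∅)]]
[21] [S=∅ | E={x↦clo(λx. (x x), {loop↦1}), loop↦1} | C=[x :: x :: AP] | D=[(∅, {x↦clo(λx. (x x), {loop↦1}), loop↦1}, ∅) :: (∅, {x↦clo(λx. (x x), {loop↦1}), loop↦1}, ∅) :: (∅, {x↦clo(λx. (x x), {loop↦1}), loop↦1}, ∅) :: (∅, {loop↦1}, ∅) :: (∅, ∅, ∅)]]
[22] [S=[clo(λx. (x x), {loop↦1})] | E={x↦clo(λx. (x x), {loop↦1}), loop↦1} | C=[x :: AP] | D=[(∅, {x↦clo(λx. (x x), {loop↦1}), loop↦1}, ∅) :: (∅, {x↦clo(λx. (x x), {loop↦1}), loop↦1}, ∅) :: (∅, {x↦clo(λx. (x x), {loop↦1}), loop↦1}, ∅) :: (∅, {loop↦1}, ∅) :: (∅, ∅, ∅)]]
→ 22 transitions taken and the configuration is still not final: no result within 22 steps

Answer: DIVERGES (no final state within 22 steps)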